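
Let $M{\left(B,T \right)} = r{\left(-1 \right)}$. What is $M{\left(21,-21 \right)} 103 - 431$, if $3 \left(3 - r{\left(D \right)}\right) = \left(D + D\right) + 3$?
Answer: $- \frac{469}{3} \approx -156.33$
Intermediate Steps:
$r{\left(D \right)} = 2 - \frac{2 D}{3}$ ($r{\left(D \right)} = 3 - \frac{\left(D + D\right) + 3}{3} = 3 - \frac{2 D + 3}{3} = 3 - \frac{3 + 2 D}{3} = 3 - \left(1 + \frac{2 D}{3}\right) = 2 - \frac{2 D}{3}$)
$M{\left(B,T \right)} = \frac{8}{3}$ ($M{\left(B,T \right)} = 2 - - \frac{2}{3} = 2 + \frac{2}{3} = \frac{8}{3}$)
$M{\left(21,-21 \right)} 103 - 431 = \frac{8}{3} \cdot 103 - 431 = \frac{824}{3} - 431 = - \frac{469}{3}$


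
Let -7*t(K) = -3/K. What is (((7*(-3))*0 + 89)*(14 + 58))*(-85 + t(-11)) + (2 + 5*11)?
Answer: -41955195/77 ≈ -5.4487e+5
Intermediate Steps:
t(K) = 3/(7*K) (t(K) = -(-3)/(7*K) = 3/(7*K))
(((7*(-3))*0 + 89)*(14 + 58))*(-85 + t(-11)) + (2 + 5*11) = (((7*(-3))*0 + 89)*(14 + 58))*(-85 + (3/7)/(-11)) + (2 + 5*11) = ((-21*0 + 89)*72)*(-85 + (3/7)*(-1/11)) + (2 + 55) = ((0 + 89)*72)*(-85 - 3/77) + 57 = (89*72)*(-6548/77) + 57 = 6408*(-6548/77) + 57 = -41959584/77 + 57 = -41955195/77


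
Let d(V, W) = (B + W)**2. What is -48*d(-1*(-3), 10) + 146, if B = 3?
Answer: -7966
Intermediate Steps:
d(V, W) = (3 + W)**2
-48*d(-1*(-3), 10) + 146 = -48*(3 + 10)**2 + 146 = -48*13**2 + 146 = -48*169 + 146 = -8112 + 146 = -7966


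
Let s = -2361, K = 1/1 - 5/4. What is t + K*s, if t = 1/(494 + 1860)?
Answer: 2778899/4708 ≈ 590.25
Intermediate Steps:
K = -¼ (K = 1*1 - 5*¼ = 1 - 5/4 = -¼ ≈ -0.25000)
t = 1/2354 ≈ 0.00042481
t + K*s = 1/2354 - ¼*(-2361) = 1/2354 + 2361/4 = 2778899/4708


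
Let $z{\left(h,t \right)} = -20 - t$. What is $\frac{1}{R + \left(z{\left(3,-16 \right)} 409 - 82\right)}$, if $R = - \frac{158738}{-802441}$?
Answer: $- \frac{802441}{1378434900} \approx -0.00058214$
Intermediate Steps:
$R = \frac{158738}{802441}$ ($R = \left(-158738\right) \left(- \frac{1}{802441}\right) = \frac{158738}{802441} \approx 0.19782$)
$\frac{1}{R + \left(z{\left(3,-16 \right)} 409 - 82\right)} = \frac{1}{\frac{158738}{802441} + \left(\left(-20 - -16\right) 409 - 82\right)} = \frac{1}{\frac{158738}{802441} + \left(\left(-20 + 16\right) 409 - 82\right)} = \frac{1}{\frac{158738}{802441} - 1718} = \frac{1}{- \frac{1378434900}{802441}} = - \frac{802441}{1378434900}$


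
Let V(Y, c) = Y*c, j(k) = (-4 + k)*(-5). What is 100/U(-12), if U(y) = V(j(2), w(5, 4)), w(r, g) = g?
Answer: 5/2 ≈ 2.5000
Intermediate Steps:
j(k) = 20 - 5*k
U(y) = 40 (U(y) = (20 - 5*2)*4 = (20 - 10)*4 = 10*4 = 40)
100/U(-12) = 100/40 = 100*(1/40) = 5/2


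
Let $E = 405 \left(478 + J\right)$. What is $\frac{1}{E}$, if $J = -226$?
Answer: $\frac{1}{102060} \approx 9.7982 \cdot 10^{-6}$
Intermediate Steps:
$E = 102060$ ($E = 405 \left(478 - 226\right) = 405 \cdot 252 = 102060$)
$\frac{1}{E} = \frac{1}{102060}$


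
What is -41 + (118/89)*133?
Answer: 12045/89 ≈ 135.34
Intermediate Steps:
-41 + (118/89)*133 = -41 + 15694/89 = 12045/89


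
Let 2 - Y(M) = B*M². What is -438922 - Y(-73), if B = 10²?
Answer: 93976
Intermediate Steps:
B = 100
Y(M) = 2 - 100*M²
-438922 - Y(-73) = -438922 - (2 - 100*(-73)²) = -438922 - (2 - 100*5329) = -438922 - (2 - 532900) = -438922 - 1*(-532898) = -438922 + 532898 = 93976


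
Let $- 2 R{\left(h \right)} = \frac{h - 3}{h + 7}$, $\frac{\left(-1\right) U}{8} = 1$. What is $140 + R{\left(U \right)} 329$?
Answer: $- \frac{3339}{2} \approx -1669.5$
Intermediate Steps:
$U = -8$ ($U = \left(-8\right) 1 = -8$)
$R{\left(h \right)} = - \frac{-3 + h}{2 \left(7 + h\right)}$ ($R{\left(h \right)} = - \frac{\left(h - 3\right) \frac{1}{h + 7}}{2} = - \frac{\left(-3 + h\right) \frac{1}{7 + h}}{2} = - \frac{\frac{1}{7 + h} \left(-3 + h\right)}{2} = - \frac{-3 + h}{2 \left(7 + h\right)}$)
$140 + R{\left(U \right)} 329 = 140 + \frac{3 - -8}{2 \left(7 - 8\right)} 329 = 140 + \frac{3 + 8}{2 \left(-1\right)} 329 = 140 + \frac{1}{2} \left(-1\right) 11 \cdot 329 = 140 - \frac{3619}{2} = - \frac{3339}{2}$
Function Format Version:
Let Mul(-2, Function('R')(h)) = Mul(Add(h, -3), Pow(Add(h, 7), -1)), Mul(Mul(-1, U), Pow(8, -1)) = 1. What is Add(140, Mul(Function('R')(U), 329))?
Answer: Rational(-3339, 2) ≈ -1669.5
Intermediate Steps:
U = -8 (U = Mul(-8, 1) = -8)
Function('R')(h) = Mul(Rational(-1, 2), Pow(Add(7, h), -1), Add(-3, h)) (Function('R')(h) = Mul(Rational(-1, 2), Mul(Add(h, -3), Pow(Add(h, 7), -1))) = Mul(Rational(-1, 2), Mul(Add(-3, h), Pow(Add(7, h), -1))) = Mul(Rational(-1, 2), Mul(Pow(Add(7, h), -1), Add(-3, h))) = Mul(Rational(-1, 2), Pow(Add(7, h), -1), Add(-3, h)))
Add(140, Mul(Function('R')(U), 329)) = Add(140, Mul(Mul(Rational(1, 2), Pow(Add(7, -8), -1), Add(3, Mul(-1, -8))), 329)) = Add(140, Mul(Mul(Rational(1, 2), Pow(-1, -1), Add(3, 8)), 329)) = Add(140, Mul(Mul(Rational(1, 2), -1, 11), 329)) = Add(140, Mul(Rational(-11, 2), 329)) = Add(140, Rational(-3619, 2)) = Rational(-3339, 2)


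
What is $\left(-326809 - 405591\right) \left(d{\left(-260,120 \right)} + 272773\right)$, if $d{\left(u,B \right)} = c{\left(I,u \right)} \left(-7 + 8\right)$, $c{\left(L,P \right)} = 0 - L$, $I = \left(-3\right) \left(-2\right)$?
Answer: $-199774550800$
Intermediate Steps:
$I = 6$
$c{\left(L,P \right)} = - L$
$d{\left(u,B \right)} = -6$ ($d{\left(u,B \right)} = \left(-1\right) 6 \left(-7 + 8\right) = \left(-6\right) 1 = -6$)
$\left(-326809 - 405591\right) \left(d{\left(-260,120 \right)} + 272773\right) = \left(-326809 - 405591\right) \left(-6 + 272773\right) = \left(-732400\right) 272767 = -199774550800$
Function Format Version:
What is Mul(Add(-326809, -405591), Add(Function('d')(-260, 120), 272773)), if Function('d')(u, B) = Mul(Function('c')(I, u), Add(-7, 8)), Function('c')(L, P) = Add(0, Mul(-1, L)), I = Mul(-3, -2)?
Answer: -199774550800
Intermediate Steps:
I = 6
Function('c')(L, P) = Mul(-1, L)
Function('d')(u, B) = -6 (Function('d')(u, B) = Mul(Mul(-1, 6), Add(-7, 8)) = Mul(-6, 1) = -6)
Mul(Add(-326809, -405591), Add(Function('d')(-260, 120), 272773)) = Mul(Add(-326809, -405591), Add(-6, 272773)) = Mul(-732400, 272767) = -199774550800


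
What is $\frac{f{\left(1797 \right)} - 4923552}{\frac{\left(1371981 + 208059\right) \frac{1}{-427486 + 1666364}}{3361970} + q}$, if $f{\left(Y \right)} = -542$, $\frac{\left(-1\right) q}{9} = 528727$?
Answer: $\frac{1025459974702439402}{990983393980716267} \approx 1.0348$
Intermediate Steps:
$q = -4758543$ ($q = \left(-9\right) 528727 = -4758543$)
$\frac{f{\left(1797 \right)} - 4923552}{\frac{\left(1371981 + 208059\right) \frac{1}{-427486 + 1666364}}{3361970} + q} = \frac{-542 - 4923552}{\frac{\left(1371981 + 208059\right) \frac{1}{-427486 + 1666364}}{3361970} - 4758543} = - \frac{4924094}{\frac{1580040}{1238878} \cdot \frac{1}{3361970} - 4758543} = - \frac{4924094}{1580040 \cdot \frac{1}{1238878} \cdot \frac{1}{3361970} - 4758543} = - \frac{4924094}{\frac{790020}{619439} \cdot \frac{1}{3361970} - 4758543} = - \frac{4924094}{\frac{79002}{208253533483} - 4758543} = - \frac{4924094}{- \frac{990983393980716267}{208253533483}} = \left(-4924094\right) \left(- \frac{208253533483}{990983393980716267}\right) = \frac{1025459974702439402}{990983393980716267}$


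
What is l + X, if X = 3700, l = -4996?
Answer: -1296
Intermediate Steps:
l + X = -4996 + 3700 = -1296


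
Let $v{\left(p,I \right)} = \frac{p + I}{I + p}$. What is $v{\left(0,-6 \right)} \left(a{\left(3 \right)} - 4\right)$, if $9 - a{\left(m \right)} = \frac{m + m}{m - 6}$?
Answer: $7$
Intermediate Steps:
$a{\left(m \right)} = 9 - \frac{2 m}{-6 + m}$ ($a{\left(m \right)} = 9 - \frac{m + m}{m - 6} = 9 - \frac{2 m}{-6 + m}$)
$v{\left(p,I \right)} = 1$ ($v{\left(p,I \right)} = \frac{I + p}{I + p} = 1$)
$v{\left(0,-6 \right)} \left(a{\left(3 \right)} - 4\right) = 1 \left(\frac{-54 + 7 \cdot 3}{-6 + 3} - 4\right) = 1 \left(\frac{-54 + 21}{-3} - 4\right) = 1 \left(\left(- \frac{1}{3}\right) \left(-33\right) - 4\right) = 1 \left(11 - 4\right) = 1 \cdot 7 = 7$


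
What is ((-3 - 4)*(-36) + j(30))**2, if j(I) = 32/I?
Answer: 14409616/225 ≈ 64043.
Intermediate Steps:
((-3 - 4)*(-36) + j(30))**2 = ((-3 - 4)*(-36) + 32/30)**2 = (-7*(-36) + 32*(1/30))**2 = (252 + 16/15)**2 = (3796/15)**2 = 14409616/225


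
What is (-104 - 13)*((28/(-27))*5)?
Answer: 1820/3 ≈ 606.67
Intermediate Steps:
(-104 - 13)*((28/(-27))*5) = -117*28*(-1/27)*5 = -(-364)*5/3 = -117*(-140/27) = 1820/3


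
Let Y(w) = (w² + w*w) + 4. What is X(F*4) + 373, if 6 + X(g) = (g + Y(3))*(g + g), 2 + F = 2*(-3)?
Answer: 1007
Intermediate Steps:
Y(w) = 4 + 2*w² (Y(w) = (w² + w²) + 4 = 2*w² + 4 = 4 + 2*w²)
F = -8 (F = -2 + 2*(-3) = -2 - 6 = -8)
X(g) = -6 + 2*g*(22 + g) (X(g) = -6 + (g + (4 + 2*3²))*(g + g) = -6 + (g + (4 + 2*9))*(2*g) = -6 + (g + (4 + 18))*(2*g) = -6 + (g + 22)*(2*g) = -6 + (22 + g)*(2*g) = -6 + 2*g*(22 + g))
X(F*4) + 373 = (-6 + 2*(-8*4)² + 44*(-8*4)) + 373 = (-6 + 2*(-32)² + 44*(-32)) + 373 = (-6 + 2*1024 - 1408) + 373 = (-6 + 2048 - 1408) + 373 = 634 + 373 = 1007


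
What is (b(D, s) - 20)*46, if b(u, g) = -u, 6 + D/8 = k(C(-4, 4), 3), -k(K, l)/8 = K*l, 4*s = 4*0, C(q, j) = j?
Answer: 36616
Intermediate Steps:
s = 0 (s = (4*0)/4 = (¼)*0 = 0)
k(K, l) = -8*K*l
D = -816 (D = -48 + 8*(-8*4*3) = -48 + 8*(-96) = -48 - 768 = -816)
(b(D, s) - 20)*46 = (-1*(-816) - 20)*46 = (816 - 20)*46 = 796*46 = 36616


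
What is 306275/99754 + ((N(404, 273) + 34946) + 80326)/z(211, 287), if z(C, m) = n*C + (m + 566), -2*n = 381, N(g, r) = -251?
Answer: 1151638707/7849143490 ≈ 0.14672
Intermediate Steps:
n = -381/2 (n = -1/2*381 = -381/2 ≈ -190.50)
z(C, m) = 566 + m - 381*C/2 (z(C, m) = -381*C/2 + (m + 566) = -381*C/2 + (566 + m) = 566 + m - 381*C/2)
306275/99754 + ((N(404, 273) + 34946) + 80326)/z(211, 287) = 306275/99754 + ((-251 + 34946) + 80326)/(566 + 287 - 381/2*211) = 306275*(1/99754) + (34695 + 80326)/(566 + 287 - 80391/2) = 306275/99754 + 115021/(-78685/2) = 306275/99754 + 115021*(-2/78685) = 306275/99754 - 230042/78685 = 1151638707/7849143490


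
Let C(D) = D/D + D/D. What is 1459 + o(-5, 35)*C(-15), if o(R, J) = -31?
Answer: 1397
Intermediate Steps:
C(D) = 2 (C(D) = 1 + 1 = 2)
1459 + o(-5, 35)*C(-15) = 1459 - 31*2 = 1459 - 62 = 1397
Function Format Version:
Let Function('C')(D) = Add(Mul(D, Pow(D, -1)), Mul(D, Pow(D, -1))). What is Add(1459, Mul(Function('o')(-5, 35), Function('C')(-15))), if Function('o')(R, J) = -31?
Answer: 1397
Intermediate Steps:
Function('C')(D) = 2 (Function('C')(D) = Add(1, 1) = 2)
Add(1459, Mul(Function('o')(-5, 35), Function('C')(-15))) = Add(1459, Mul(-31, 2)) = Add(1459, -62) = 1397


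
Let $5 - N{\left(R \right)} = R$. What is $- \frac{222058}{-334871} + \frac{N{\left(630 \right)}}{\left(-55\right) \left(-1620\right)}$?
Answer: $\frac{783042937}{1193480244} \approx 0.6561$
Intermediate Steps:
$N{\left(R \right)} = 5 - R$
$- \frac{222058}{-334871} + \frac{N{\left(630 \right)}}{\left(-55\right) \left(-1620\right)} = - \frac{222058}{-334871} + \frac{5 - 630}{\left(-55\right) \left(-1620\right)} = \left(-222058\right) \left(- \frac{1}{334871}\right) + \frac{5 - 630}{89100} = \frac{222058}{334871} - \frac{25}{3564} = \frac{783042937}{1193480244}$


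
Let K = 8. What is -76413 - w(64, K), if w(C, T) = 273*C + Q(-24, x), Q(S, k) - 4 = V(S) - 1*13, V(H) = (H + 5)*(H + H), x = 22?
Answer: -94788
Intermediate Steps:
V(H) = 2*H*(5 + H) (V(H) = (5 + H)*(2*H) = 2*H*(5 + H))
Q(S, k) = -9 + 2*S*(5 + S) (Q(S, k) = 4 + (2*S*(5 + S) - 1*13) = 4 + (2*S*(5 + S) - 13) = 4 + (-13 + 2*S*(5 + S)) = -9 + 2*S*(5 + S))
w(C, T) = 903 + 273*C (w(C, T) = 273*C + (-9 + 2*(-24)*(5 - 24)) = 273*C + (-9 + 2*(-24)*(-19)) = 273*C + (-9 + 912) = 273*C + 903 = 903 + 273*C)
-76413 - w(64, K) = -76413 - (903 + 273*64) = -76413 - (903 + 17472) = -76413 - 1*18375 = -76413 - 18375 = -94788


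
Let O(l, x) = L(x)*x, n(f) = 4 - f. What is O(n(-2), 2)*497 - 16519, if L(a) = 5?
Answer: -11549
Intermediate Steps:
O(l, x) = 5*x
O(n(-2), 2)*497 - 16519 = (5*2)*497 - 16519 = 10*497 - 16519 = 4970 - 16519 = -11549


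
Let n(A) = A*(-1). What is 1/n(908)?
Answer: -1/908 ≈ -0.0011013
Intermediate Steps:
n(A) = -A
1/n(908) = 1/(-1*908) = 1/(-908) = -1/908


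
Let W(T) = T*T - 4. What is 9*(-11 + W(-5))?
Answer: 90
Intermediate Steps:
W(T) = -4 + T**2 (W(T) = T**2 - 4 = -4 + T**2)
9*(-11 + W(-5)) = 9*(-11 + (-4 + (-5)**2)) = 9*(-11 + (-4 + 25)) = 9*(-11 + 21) = 9*10 = 90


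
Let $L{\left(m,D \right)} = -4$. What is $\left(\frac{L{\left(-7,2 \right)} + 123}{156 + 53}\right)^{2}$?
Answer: $\frac{14161}{43681} \approx 0.32419$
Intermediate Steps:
$\left(\frac{L{\left(-7,2 \right)} + 123}{156 + 53}\right)^{2} = \left(\frac{-4 + 123}{156 + 53}\right)^{2} = \left(\frac{119}{209}\right)^{2} = \frac{14161}{43681}$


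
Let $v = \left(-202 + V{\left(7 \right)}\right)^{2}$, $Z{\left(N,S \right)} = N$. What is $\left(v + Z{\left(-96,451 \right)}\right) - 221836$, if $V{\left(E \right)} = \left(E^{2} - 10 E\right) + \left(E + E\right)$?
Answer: $-178251$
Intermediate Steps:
$V{\left(E \right)} = E^{2} - 8 E$ ($V{\left(E \right)} = \left(E^{2} - 10 E\right) + 2 E = E^{2} - 8 E$)
$v = 43681$ ($v = \left(-202 + 7 \left(-8 + 7\right)\right)^{2} = \left(-202 + 7 \left(-1\right)\right)^{2} = \left(-202 - 7\right)^{2} = \left(-209\right)^{2} = 43681$)
$\left(v + Z{\left(-96,451 \right)}\right) - 221836 = \left(43681 - 96\right) - 221836 = 43585 - 221836 = -178251$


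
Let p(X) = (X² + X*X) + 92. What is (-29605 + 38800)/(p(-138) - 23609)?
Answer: 3065/4857 ≈ 0.63105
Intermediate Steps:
p(X) = 92 + 2*X² (p(X) = (X² + X²) + 92 = 2*X² + 92 = 92 + 2*X²)
(-29605 + 38800)/(p(-138) - 23609) = (-29605 + 38800)/((92 + 2*(-138)²) - 23609) = 9195/((92 + 2*19044) - 23609) = 9195/((92 + 38088) - 23609) = 9195/(38180 - 23609) = 9195/14571 = 9195*(1/14571) = 3065/4857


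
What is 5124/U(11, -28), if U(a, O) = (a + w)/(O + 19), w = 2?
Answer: -46116/13 ≈ -3547.4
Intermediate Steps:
U(a, O) = (2 + a)/(19 + O) (U(a, O) = (a + 2)/(O + 19) = (2 + a)/(19 + O))
5124/U(11, -28) = 5124/(((2 + 11)/(19 - 28))) = 5124/((13/(-9))) = 5124/((-⅑*13)) = 5124/(-13/9) = 5124*(-9/13) = -46116/13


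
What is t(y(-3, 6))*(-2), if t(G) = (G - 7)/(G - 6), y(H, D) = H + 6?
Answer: -8/3 ≈ -2.6667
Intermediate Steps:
y(H, D) = 6 + H
t(G) = (-7 + G)/(-6 + G)
t(y(-3, 6))*(-2) = ((-7 + (6 - 3))/(-6 + (6 - 3)))*(-2) = ((-7 + 3)/(-6 + 3))*(-2) = (-4/(-3))*(-2) = -1/3*(-4)*(-2) = (4/3)*(-2) = -8/3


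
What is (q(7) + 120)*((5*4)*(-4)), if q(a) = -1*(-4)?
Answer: -9920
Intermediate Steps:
q(a) = 4
(q(7) + 120)*((5*4)*(-4)) = (4 + 120)*((5*4)*(-4)) = 124*(20*(-4)) = 124*(-80) = -9920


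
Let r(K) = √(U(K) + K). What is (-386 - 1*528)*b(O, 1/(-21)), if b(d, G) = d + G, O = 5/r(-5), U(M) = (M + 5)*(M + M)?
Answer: 914/21 + 914*I*√5 ≈ 43.524 + 2043.8*I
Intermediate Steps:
U(M) = 2*M*(5 + M) (U(M) = (5 + M)*(2*M) = 2*M*(5 + M))
r(K) = √(K + 2*K*(5 + K)) (r(K) = √(2*K*(5 + K) + K) = √(K + 2*K*(5 + K)))
O = -I*√5 (O = 5/(√(-5*(11 + 2*(-5)))) = 5/(√(-5*(11 - 10))) = 5/(√(-5*1)) = 5/(√(-5)) = 5/((I*√5)) = 5*(-I*√5/5) = -I*√5 ≈ -2.2361*I)
b(d, G) = G + d
(-386 - 1*528)*b(O, 1/(-21)) = (-386 - 1*528)*(1/(-21) - I*√5) = (-386 - 528)*(1*(-1/21) - I*√5) = -914*(-1/21 - I*√5) = 914/21 + 914*I*√5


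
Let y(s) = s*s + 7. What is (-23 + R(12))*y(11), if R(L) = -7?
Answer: -3840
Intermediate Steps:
y(s) = 7 + s**2 (y(s) = s**2 + 7 = 7 + s**2)
(-23 + R(12))*y(11) = (-23 - 7)*(7 + 11**2) = -30*(7 + 121) = -30*128 = -3840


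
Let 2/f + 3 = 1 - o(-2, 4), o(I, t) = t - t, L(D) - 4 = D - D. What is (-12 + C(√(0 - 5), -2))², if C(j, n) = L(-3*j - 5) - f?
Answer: 49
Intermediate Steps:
L(D) = 4 (L(D) = 4 + (D - D) = 4 + 0 = 4)
o(I, t) = 0
f = -1 (f = 2/(-3 + (1 - 1*0)) = 2/(-3 + (1 + 0)) = 2/(-3 + 1) = 2/(-2) = 2*(-½) = -1)
C(j, n) = 5 (C(j, n) = 4 - 1*(-1) = 4 + 1 = 5)
(-12 + C(√(0 - 5), -2))² = (-12 + 5)² = (-7)² = 49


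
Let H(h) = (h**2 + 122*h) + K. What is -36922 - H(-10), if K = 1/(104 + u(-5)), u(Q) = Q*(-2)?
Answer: -4081429/114 ≈ -35802.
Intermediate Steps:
u(Q) = -2*Q
K = 1/114 (K = 1/(104 - 2*(-5)) = 1/(104 + 10) = 1/114 ≈ 0.0087719)
H(h) = 1/114 + h**2 + 122*h (H(h) = (h**2 + 122*h) + 1/114 = 1/114 + h**2 + 122*h)
-36922 - H(-10) = -36922 - (1/114 + (-10)**2 + 122*(-10)) = -36922 - (1/114 + 100 - 1220) = -36922 - 1*(-127679/114) = -36922 + 127679/114 = -4081429/114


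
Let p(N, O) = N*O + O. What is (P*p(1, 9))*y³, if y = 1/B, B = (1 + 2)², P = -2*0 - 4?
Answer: -8/81 ≈ -0.098765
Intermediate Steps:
p(N, O) = O + N*O
P = -4 (P = 0 - 4 = -4)
B = 9 (B = 3² = 9)
y = ⅑ (y = 1/9 = ⅑ ≈ 0.11111)
(P*p(1, 9))*y³ = (-36*(1 + 1))*(⅑)³ = -36*2*(1/729) = -4*18*(1/729) = -72*1/729 = -8/81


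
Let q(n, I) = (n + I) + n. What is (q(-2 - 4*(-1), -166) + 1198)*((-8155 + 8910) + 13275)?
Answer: 14535080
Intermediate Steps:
q(n, I) = I + 2*n (q(n, I) = (I + n) + n = I + 2*n)
(q(-2 - 4*(-1), -166) + 1198)*((-8155 + 8910) + 13275) = ((-166 + 2*(-2 - 4*(-1))) + 1198)*((-8155 + 8910) + 13275) = ((-166 + 2*(-2 + 4)) + 1198)*(755 + 13275) = ((-166 + 2*2) + 1198)*14030 = ((-166 + 4) + 1198)*14030 = (-162 + 1198)*14030 = 1036*14030 = 14535080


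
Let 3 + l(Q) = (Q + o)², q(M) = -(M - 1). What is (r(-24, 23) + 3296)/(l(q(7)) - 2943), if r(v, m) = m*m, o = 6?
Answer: -1275/982 ≈ -1.2984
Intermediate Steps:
q(M) = 1 - M (q(M) = -(-1 + M) = 1 - M)
r(v, m) = m²
l(Q) = -3 + (6 + Q)² (l(Q) = -3 + (Q + 6)² = -3 + (6 + Q)²)
(r(-24, 23) + 3296)/(l(q(7)) - 2943) = (23² + 3296)/((-3 + (6 + (1 - 1*7))²) - 2943) = (529 + 3296)/((-3 + (6 + (1 - 7))²) - 2943) = 3825/((-3 + (6 - 6)²) - 2943) = 3825/((-3 + 0²) - 2943) = 3825/((-3 + 0) - 2943) = 3825/(-3 - 2943) = 3825/(-2946) = 3825*(-1/2946) = -1275/982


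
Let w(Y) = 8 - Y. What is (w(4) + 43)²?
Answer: 2209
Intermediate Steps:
(w(4) + 43)² = ((8 - 1*4) + 43)² = ((8 - 4) + 43)² = (4 + 43)² = 47² = 2209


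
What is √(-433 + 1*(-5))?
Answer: I*√438 ≈ 20.928*I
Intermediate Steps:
√(-433 + 1*(-5)) = √(-433 - 5) = √(-438) = I*√438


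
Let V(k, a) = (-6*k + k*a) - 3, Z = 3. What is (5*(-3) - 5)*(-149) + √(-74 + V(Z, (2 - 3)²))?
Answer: 2980 + 2*I*√23 ≈ 2980.0 + 9.5917*I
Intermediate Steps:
V(k, a) = -3 - 6*k + a*k (V(k, a) = (-6*k + a*k) - 3 = -3 - 6*k + a*k)
(5*(-3) - 5)*(-149) + √(-74 + V(Z, (2 - 3)²)) = (5*(-3) - 5)*(-149) + √(-74 + (-3 - 6*3 + (2 - 3)²*3)) = (-15 - 5)*(-149) + √(-74 + (-3 - 18 + (-1)²*3)) = -20*(-149) + √(-74 + (-3 - 18 + 1*3)) = 2980 + √(-74 + (-3 - 18 + 3)) = 2980 + √(-74 - 18) = 2980 + √(-92) = 2980 + 2*I*√23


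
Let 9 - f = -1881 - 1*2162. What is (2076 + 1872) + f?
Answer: 8000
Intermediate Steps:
f = 4052 (f = 9 - (-1881 - 1*2162) = 9 - (-1881 - 2162) = 9 - 1*(-4043) = 9 + 4043 = 4052)
(2076 + 1872) + f = (2076 + 1872) + 4052 = 3948 + 4052 = 8000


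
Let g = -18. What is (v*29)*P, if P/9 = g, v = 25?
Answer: -117450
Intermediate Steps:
P = -162 (P = 9*(-18) = -162)
(v*29)*P = (25*29)*(-162) = 725*(-162) = -117450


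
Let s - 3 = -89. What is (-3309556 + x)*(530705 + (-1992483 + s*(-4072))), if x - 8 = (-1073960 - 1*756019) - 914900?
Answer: 6730016291222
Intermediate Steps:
s = -86 (s = 3 - 89 = -86)
x = -2744871 (x = 8 + ((-1073960 - 1*756019) - 914900) = 8 + ((-1073960 - 756019) - 914900) = 8 + (-1829979 - 914900) = 8 - 2744879 = -2744871)
(-3309556 + x)*(530705 + (-1992483 + s*(-4072))) = (-3309556 - 2744871)*(530705 + (-1992483 - 86*(-4072))) = -6054427*(530705 + (-1992483 + 350192)) = -6054427*(530705 - 1642291) = -6054427*(-1111586) = 6730016291222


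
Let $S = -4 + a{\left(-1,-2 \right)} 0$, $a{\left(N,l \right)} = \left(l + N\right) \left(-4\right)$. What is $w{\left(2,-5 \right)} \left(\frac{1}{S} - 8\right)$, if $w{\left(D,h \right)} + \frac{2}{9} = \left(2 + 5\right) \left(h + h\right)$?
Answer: $\frac{1738}{3} \approx 579.33$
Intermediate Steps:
$a{\left(N,l \right)} = - 4 N - 4 l$ ($a{\left(N,l \right)} = \left(N + l\right) \left(-4\right) = - 4 N - 4 l$)
$w{\left(D,h \right)} = - \frac{2}{9} + 14 h$ ($w{\left(D,h \right)} = - \frac{2}{9} + \left(2 + 5\right) \left(h + h\right) = - \frac{2}{9} + 7 \cdot 2 h = - \frac{2}{9} + 14 h$)
$S = -4$ ($S = -4 + \left(\left(-4\right) \left(-1\right) - -8\right) 0 = -4 + \left(4 + 8\right) 0 = -4 + 12 \cdot 0 = -4 + 0 = -4$)
$w{\left(2,-5 \right)} \left(\frac{1}{S} - 8\right) = \left(- \frac{2}{9} + 14 \left(-5\right)\right) \left(\frac{1}{-4} - 8\right) = \left(- \frac{2}{9} - 70\right) \left(- \frac{1}{4} - 8\right) = \left(- \frac{632}{9}\right) \left(- \frac{33}{4}\right) = \frac{1738}{3}$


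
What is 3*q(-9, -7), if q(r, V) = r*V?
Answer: 189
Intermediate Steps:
q(r, V) = V*r
3*q(-9, -7) = 3*(-7*(-9)) = 3*63 = 189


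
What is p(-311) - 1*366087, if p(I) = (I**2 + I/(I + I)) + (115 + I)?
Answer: -539123/2 ≈ -2.6956e+5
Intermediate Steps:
p(I) = 231/2 + I + I**2 (p(I) = (I**2 + I/((2*I))) + (115 + I) = (I**2 + (1/(2*I))*I) + (115 + I) = (I**2 + 1/2) + (115 + I) = (1/2 + I**2) + (115 + I) = 231/2 + I + I**2)
p(-311) - 1*366087 = (231/2 - 311 + (-311)**2) - 1*366087 = (231/2 - 311 + 96721) - 366087 = 193051/2 - 366087 = -539123/2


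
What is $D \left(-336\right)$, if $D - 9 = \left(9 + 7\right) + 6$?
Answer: $-10416$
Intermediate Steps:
$D = 31$ ($D = 9 + \left(\left(9 + 7\right) + 6\right) = 9 + \left(16 + 6\right) = 9 + 22 = 31$)
$D \left(-336\right) = 31 \left(-336\right) = -10416$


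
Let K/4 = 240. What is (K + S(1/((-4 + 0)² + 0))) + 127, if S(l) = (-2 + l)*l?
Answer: 278241/256 ≈ 1086.9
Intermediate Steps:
K = 960 (K = 4*240 = 960)
S(l) = l*(-2 + l)
(K + S(1/((-4 + 0)² + 0))) + 127 = (960 + (-2 + 1/((-4 + 0)² + 0))/((-4 + 0)² + 0)) + 127 = (960 + (-2 + 1/((-4)² + 0))/((-4)² + 0)) + 127 = (960 + (-2 + 1/(16 + 0))/(16 + 0)) + 127 = (960 + (-2 + 1/16)/16) + 127 = (960 + (1/16)*(-31/16)) + 127 = (960 - 31/256) + 127 = 245729/256 + 127 = 278241/256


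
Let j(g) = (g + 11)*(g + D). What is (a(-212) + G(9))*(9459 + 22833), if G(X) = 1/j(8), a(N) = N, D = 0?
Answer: -260136279/38 ≈ -6.8457e+6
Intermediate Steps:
j(g) = g*(11 + g) (j(g) = (g + 11)*(g + 0) = (11 + g)*g = g*(11 + g))
G(X) = 1/152 (G(X) = 1/(8*(11 + 8)) = 1/(8*19) = 1/152)
(a(-212) + G(9))*(9459 + 22833) = (-212 + 1/152)*(9459 + 22833) = -32223/152*32292 = -260136279/38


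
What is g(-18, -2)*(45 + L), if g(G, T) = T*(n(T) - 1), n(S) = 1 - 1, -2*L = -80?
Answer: 170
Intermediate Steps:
L = 40 (L = -½*(-80) = 40)
n(S) = 0
g(G, T) = -T (g(G, T) = T*(0 - 1) = T*(-1) = -T)
g(-18, -2)*(45 + L) = (-1*(-2))*(45 + 40) = 2*85 = 170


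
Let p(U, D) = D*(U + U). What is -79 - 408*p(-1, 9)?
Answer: 7265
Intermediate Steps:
p(U, D) = 2*D*U (p(U, D) = D*(2*U) = 2*D*U)
-79 - 408*p(-1, 9) = -79 - 816*9*(-1) = -79 - 408*(-18) = -79 + 7344 = 7265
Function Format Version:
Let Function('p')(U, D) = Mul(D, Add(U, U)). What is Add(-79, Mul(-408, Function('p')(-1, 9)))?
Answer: 7265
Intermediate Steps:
Function('p')(U, D) = Mul(2, D, U) (Function('p')(U, D) = Mul(D, Mul(2, U)) = Mul(2, D, U))
Add(-79, Mul(-408, Function('p')(-1, 9))) = Add(-79, Mul(-408, Mul(2, 9, -1))) = Add(-79, Mul(-408, -18)) = Add(-79, 7344) = 7265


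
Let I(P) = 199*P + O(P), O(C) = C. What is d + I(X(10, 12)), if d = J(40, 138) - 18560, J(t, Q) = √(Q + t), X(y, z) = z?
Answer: -16160 + √178 ≈ -16147.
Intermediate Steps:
I(P) = 200*P (I(P) = 199*P + P = 200*P)
d = -18560 + √178 (d = √(138 + 40) - 18560 = √178 - 18560 = -18560 + √178 ≈ -18547.)
d + I(X(10, 12)) = (-18560 + √178) + 200*12 = (-18560 + √178) + 2400 = -16160 + √178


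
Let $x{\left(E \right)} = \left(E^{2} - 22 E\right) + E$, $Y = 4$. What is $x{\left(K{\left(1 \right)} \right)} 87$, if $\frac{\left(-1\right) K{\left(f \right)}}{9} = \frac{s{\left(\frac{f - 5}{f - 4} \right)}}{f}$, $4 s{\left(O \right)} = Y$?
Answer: $23490$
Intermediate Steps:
$s{\left(O \right)} = 1$ ($s{\left(O \right)} = \frac{1}{4} \cdot 4 = 1$)
$K{\left(f \right)} = - \frac{9}{f}$ ($K{\left(f \right)} = - 9 \cdot 1 \frac{1}{f} = - \frac{9}{f}$)
$x{\left(E \right)} = E^{2} - 21 E$
$x{\left(K{\left(1 \right)} \right)} 87 = - \frac{9}{1} \left(-21 - \frac{9}{1}\right) 87 = \left(-9\right) 1 \left(-21 - 9\right) 87 = - 9 \left(-21 - 9\right) 87 = \left(-9\right) \left(-30\right) 87 = 270 \cdot 87 = 23490$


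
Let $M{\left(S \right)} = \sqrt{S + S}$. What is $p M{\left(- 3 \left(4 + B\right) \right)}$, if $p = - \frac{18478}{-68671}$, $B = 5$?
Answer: $\frac{55434 i \sqrt{6}}{68671} \approx 1.9773 i$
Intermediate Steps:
$p = \frac{18478}{68671}$ ($p = \left(-18478\right) \left(- \frac{1}{68671}\right) = \frac{18478}{68671} \approx 0.26908$)
$M{\left(S \right)} = \sqrt{2} \sqrt{S}$ ($M{\left(S \right)} = \sqrt{2 S} = \sqrt{2} \sqrt{S}$)
$p M{\left(- 3 \left(4 + B\right) \right)} = \frac{18478 \sqrt{2} \sqrt{- 3 \left(4 + 5\right)}}{68671} = \frac{18478 \sqrt{2} \sqrt{\left(-3\right) 9}}{68671} = \frac{18478 \sqrt{2} \sqrt{-27}}{68671} = \frac{18478 \sqrt{2} \cdot 3 i \sqrt{3}}{68671} = \frac{18478 \cdot 3 i \sqrt{6}}{68671} = \frac{55434 i \sqrt{6}}{68671}$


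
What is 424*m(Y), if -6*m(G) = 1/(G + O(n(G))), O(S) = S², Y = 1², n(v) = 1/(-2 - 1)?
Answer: -318/5 ≈ -63.600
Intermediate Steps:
n(v) = -⅓ (n(v) = 1/(-3) = -⅓)
Y = 1
m(G) = -1/(6*(⅑ + G)) (m(G) = -1/(6*(G + (-⅓)²)) = -1/(6*(G + ⅑)) = -1/(6*(⅑ + G)))
424*m(Y) = 424*(-3/(2 + 18*1)) = 424*(-3/(2 + 18)) = 424*(-3/20) = -318/5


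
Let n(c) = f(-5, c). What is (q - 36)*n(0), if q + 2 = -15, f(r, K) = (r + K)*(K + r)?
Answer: -1325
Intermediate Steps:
f(r, K) = (K + r)² (f(r, K) = (K + r)*(K + r) = (K + r)²)
q = -17 (q = -2 - 15 = -17)
n(c) = (-5 + c)² (n(c) = (c - 5)² = (-5 + c)²)
(q - 36)*n(0) = (-17 - 36)*(-5 + 0)² = -53*(-5)² = -53*25 = -1325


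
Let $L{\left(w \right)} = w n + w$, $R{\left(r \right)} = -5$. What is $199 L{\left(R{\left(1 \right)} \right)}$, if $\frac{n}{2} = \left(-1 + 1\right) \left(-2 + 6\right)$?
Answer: $-995$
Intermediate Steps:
$n = 0$ ($n = 2 \left(-1 + 1\right) \left(-2 + 6\right) = 2 \cdot 0 \cdot 4 = 2 \cdot 0 = 0$)
$L{\left(w \right)} = w$ ($L{\left(w \right)} = w 0 + w = 0 + w = w$)
$199 L{\left(R{\left(1 \right)} \right)} = 199 \left(-5\right) = -995$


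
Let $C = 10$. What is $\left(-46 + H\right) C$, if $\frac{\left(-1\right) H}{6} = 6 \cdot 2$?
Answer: $-1180$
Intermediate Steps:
$H = -72$ ($H = - 6 \cdot 6 \cdot 2 = \left(-6\right) 12 = -72$)
$\left(-46 + H\right) C = \left(-46 - 72\right) 10 = \left(-118\right) 10 = -1180$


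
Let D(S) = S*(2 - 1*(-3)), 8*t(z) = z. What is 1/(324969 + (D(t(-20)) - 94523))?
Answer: 2/460867 ≈ 4.3396e-6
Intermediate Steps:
t(z) = z/8
D(S) = 5*S (D(S) = S*(2 + 3) = S*5 = 5*S)
1/(324969 + (D(t(-20)) - 94523)) = 1/(324969 + (5*((1/8)*(-20)) - 94523)) = 1/(324969 + (5*(-5/2) - 94523)) = 1/(324969 + (-25/2 - 94523)) = 1/(324969 - 189071/2) = 1/(460867/2) = 2/460867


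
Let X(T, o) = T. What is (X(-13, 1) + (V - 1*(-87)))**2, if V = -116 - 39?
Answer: 6561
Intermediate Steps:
V = -155
(X(-13, 1) + (V - 1*(-87)))**2 = (-13 + (-155 - 1*(-87)))**2 = (-13 + (-155 + 87))**2 = (-13 - 68)**2 = (-81)**2 = 6561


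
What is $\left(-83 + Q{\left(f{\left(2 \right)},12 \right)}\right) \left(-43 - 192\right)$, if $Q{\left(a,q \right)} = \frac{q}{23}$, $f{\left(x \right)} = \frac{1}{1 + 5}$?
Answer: $\frac{445795}{23} \approx 19382.0$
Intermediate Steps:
$f{\left(x \right)} = \frac{1}{6}$
$Q{\left(a,q \right)} = \frac{q}{23}$ ($Q{\left(a,q \right)} = q \frac{1}{23} = \frac{q}{23}$)
$\left(-83 + Q{\left(f{\left(2 \right)},12 \right)}\right) \left(-43 - 192\right) = \left(-83 + \frac{1}{23} \cdot 12\right) \left(-43 - 192\right) = \left(-83 + \frac{12}{23}\right) \left(-235\right) = \left(- \frac{1897}{23}\right) \left(-235\right) = \frac{445795}{23}$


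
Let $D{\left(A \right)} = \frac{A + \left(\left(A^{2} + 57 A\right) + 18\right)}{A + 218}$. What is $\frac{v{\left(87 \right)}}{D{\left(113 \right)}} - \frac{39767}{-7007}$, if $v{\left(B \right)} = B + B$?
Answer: $\frac{87665}{10131} \approx 8.6531$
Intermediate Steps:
$v{\left(B \right)} = 2 B$
$D{\left(A \right)} = \frac{18 + A^{2} + 58 A}{218 + A}$ ($D{\left(A \right)} = \frac{A + \left(18 + A^{2} + 57 A\right)}{218 + A} = \frac{18 + A^{2} + 58 A}{218 + A}$)
$\frac{v{\left(87 \right)}}{D{\left(113 \right)}} - \frac{39767}{-7007} = \frac{2 \cdot 87}{\frac{1}{218 + 113} \left(18 + 113^{2} + 58 \cdot 113\right)} - \frac{39767}{-7007} = \frac{174}{\frac{1}{331} \left(18 + 12769 + 6554\right)} - - \frac{437}{77} = \frac{174}{\frac{1}{331} \cdot 19341} + \frac{437}{77} = \frac{174}{\frac{19341}{331}} + \frac{437}{77} = 174 \cdot \frac{331}{19341} + \frac{437}{77} = \frac{19198}{6447} + \frac{437}{77} = \frac{87665}{10131}$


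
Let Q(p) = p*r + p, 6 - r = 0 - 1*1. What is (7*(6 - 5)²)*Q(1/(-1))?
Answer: -56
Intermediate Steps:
r = 7 (r = 6 - (0 - 1*1) = 6 - (0 - 1) = 6 - 1*(-1) = 6 + 1 = 7)
Q(p) = 8*p (Q(p) = p*7 + p = 7*p + p = 8*p)
(7*(6 - 5)²)*Q(1/(-1)) = (7*(6 - 5)²)*(8/(-1)) = (7*1²)*(8*(-1)) = (7*1)*(-8) = 7*(-8) = -56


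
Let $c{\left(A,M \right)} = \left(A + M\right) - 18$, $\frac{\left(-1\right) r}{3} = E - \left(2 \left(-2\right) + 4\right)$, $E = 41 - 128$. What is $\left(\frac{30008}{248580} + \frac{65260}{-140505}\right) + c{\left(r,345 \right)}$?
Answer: $\frac{342081881474}{582112215} \approx 587.66$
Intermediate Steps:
$E = -87$ ($E = 41 - 128 = -87$)
$r = 261$ ($r = - 3 \left(-87 - \left(2 \left(-2\right) + 4\right)\right) = - 3 \left(-87 - \left(-4 + 4\right)\right) = - 3 \left(-87 - 0\right) = - 3 \left(-87 + 0\right) = \left(-3\right) \left(-87\right) = 261$)
$c{\left(A,M \right)} = -18 + A + M$
$\left(\frac{30008}{248580} + \frac{65260}{-140505}\right) + c{\left(r,345 \right)} = \left(\frac{30008}{248580} + \frac{65260}{-140505}\right) + \left(-18 + 261 + 345\right) = \left(30008 \cdot \frac{1}{248580} + 65260 \left(- \frac{1}{140505}\right)\right) + 588 = \left(\frac{7502}{62145} - \frac{13052}{28101}\right) + 588 = - \frac{200100946}{582112215} + 588 = \frac{342081881474}{582112215}$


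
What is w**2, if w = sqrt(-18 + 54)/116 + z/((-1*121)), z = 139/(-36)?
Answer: 111619225/15957752976 ≈ 0.0069947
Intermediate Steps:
z = -139/36 (z = 139*(-1/36) = -139/36 ≈ -3.8611)
w = 10565/126324 (w = sqrt(-18 + 54)/116 - 139/(36*((-1*121))) = sqrt(36)*(1/116) - 139/36/(-121) = 6*(1/116) - 139/36*(-1/121) = 3/58 + 139/4356 = 10565/126324 ≈ 0.083634)
w**2 = (10565/126324)**2 = 111619225/15957752976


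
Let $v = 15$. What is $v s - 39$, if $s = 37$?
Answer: $516$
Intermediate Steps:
$v s - 39 = 15 \cdot 37 - 39 = 555 - 39 = 516$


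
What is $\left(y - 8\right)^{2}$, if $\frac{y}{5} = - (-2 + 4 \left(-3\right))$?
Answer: $3844$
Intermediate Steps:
$y = 70$ ($y = 5 \left(- (-2 + 4 \left(-3\right))\right) = 5 \left(- (-2 - 12)\right) = 5 \left(\left(-1\right) \left(-14\right)\right) = 5 \cdot 14 = 70$)
$\left(y - 8\right)^{2} = \left(70 - 8\right)^{2} = 62^{2} = 3844$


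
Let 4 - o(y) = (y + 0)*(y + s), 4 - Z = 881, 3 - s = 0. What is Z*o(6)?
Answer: 43850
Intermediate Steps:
s = 3 (s = 3 - 1*0 = 3 + 0 = 3)
Z = -877 (Z = 4 - 1*881 = 4 - 881 = -877)
o(y) = 4 - y*(3 + y) (o(y) = 4 - (y + 0)*(y + 3) = 4 - y*(3 + y))
Z*o(6) = -877*(4 - 1*6**2 - 3*6) = -877*(4 - 1*36 - 18) = -877*(4 - 36 - 18) = -877*(-50) = 43850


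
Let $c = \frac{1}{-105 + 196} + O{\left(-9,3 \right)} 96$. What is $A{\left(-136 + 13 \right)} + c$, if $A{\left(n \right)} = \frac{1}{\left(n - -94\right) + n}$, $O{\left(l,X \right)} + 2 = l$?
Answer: $- \frac{14606531}{13832} \approx -1056.0$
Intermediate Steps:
$O{\left(l,X \right)} = -2 + l$
$A{\left(n \right)} = \frac{1}{94 + 2 n}$ ($A{\left(n \right)} = \frac{1}{\left(n + 94\right) + n} = \frac{1}{\left(94 + n\right) + n} = \frac{1}{94 + 2 n}$)
$c = - \frac{96095}{91}$ ($c = \frac{1}{-105 + 196} + \left(-2 - 9\right) 96 = \frac{1}{91} - 1056 = - \frac{96095}{91} \approx -1056.0$)
$A{\left(-136 + 13 \right)} + c = \frac{1}{2 \left(47 + \left(-136 + 13\right)\right)} - \frac{96095}{91} = \frac{1}{2 \left(47 - 123\right)} - \frac{96095}{91} = \frac{1}{2 \left(-76\right)} - \frac{96095}{91} = \frac{1}{2} \left(- \frac{1}{76}\right) - \frac{96095}{91} = - \frac{1}{152} - \frac{96095}{91} = - \frac{14606531}{13832}$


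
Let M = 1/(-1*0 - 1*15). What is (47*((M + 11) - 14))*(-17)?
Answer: 36754/15 ≈ 2450.3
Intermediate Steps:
M = -1/15 (M = 1/(0 - 15) = 1/(-15) = -1/15 ≈ -0.066667)
(47*((M + 11) - 14))*(-17) = (47*((-1/15 + 11) - 14))*(-17) = (47*(164/15 - 14))*(-17) = (47*(-46/15))*(-17) = -2162/15*(-17) = 36754/15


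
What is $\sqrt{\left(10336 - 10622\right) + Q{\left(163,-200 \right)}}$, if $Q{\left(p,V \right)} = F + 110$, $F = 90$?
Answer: $i \sqrt{86} \approx 9.2736 i$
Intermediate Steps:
$Q{\left(p,V \right)} = 200$ ($Q{\left(p,V \right)} = 90 + 110 = 200$)
$\sqrt{\left(10336 - 10622\right) + Q{\left(163,-200 \right)}} = \sqrt{\left(10336 - 10622\right) + 200} = \sqrt{-286 + 200} = \sqrt{-86} = i \sqrt{86}$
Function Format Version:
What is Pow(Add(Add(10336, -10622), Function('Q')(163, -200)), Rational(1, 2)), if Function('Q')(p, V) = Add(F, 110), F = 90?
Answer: Mul(I, Pow(86, Rational(1, 2))) ≈ Mul(9.2736, I)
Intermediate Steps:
Function('Q')(p, V) = 200 (Function('Q')(p, V) = Add(90, 110) = 200)
Pow(Add(Add(10336, -10622), Function('Q')(163, -200)), Rational(1, 2)) = Pow(Add(Add(10336, -10622), 200), Rational(1, 2)) = Pow(Add(-286, 200), Rational(1, 2)) = Pow(-86, Rational(1, 2)) = Mul(I, Pow(86, Rational(1, 2)))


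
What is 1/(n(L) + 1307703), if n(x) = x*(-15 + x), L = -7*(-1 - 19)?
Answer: 1/1325203 ≈ 7.5460e-7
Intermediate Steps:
L = 140 (L = -7*(-20) = 140)
1/(n(L) + 1307703) = 1/(140*(-15 + 140) + 1307703) = 1/(140*125 + 1307703) = 1/(17500 + 1307703) = 1/1325203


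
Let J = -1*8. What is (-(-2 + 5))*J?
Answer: 24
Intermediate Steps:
J = -8
(-(-2 + 5))*J = -(-2 + 5)*(-8) = -1*3*(-8) = -3*(-8) = 24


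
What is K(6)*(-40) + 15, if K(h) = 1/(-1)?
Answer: 55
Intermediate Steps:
K(h) = -1
K(6)*(-40) + 15 = -1*(-40) + 15 = 40 + 15 = 55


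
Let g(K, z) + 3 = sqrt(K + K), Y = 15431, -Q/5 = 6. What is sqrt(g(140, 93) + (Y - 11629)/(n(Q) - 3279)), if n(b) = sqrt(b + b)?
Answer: sqrt((-3802 + (-3 + 2*sqrt(70))*(3279 - 2*I*sqrt(15)))/(3279 - 2*I*sqrt(15))) ≈ 3.5459 - 0.00039*I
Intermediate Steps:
Q = -30 (Q = -5*6 = -30)
n(b) = sqrt(2)*sqrt(b) (n(b) = sqrt(2*b) = sqrt(2)*sqrt(b))
g(K, z) = -3 + sqrt(2)*sqrt(K) (g(K, z) = -3 + sqrt(K + K) = -3 + sqrt(2*K) = -3 + sqrt(2)*sqrt(K))
sqrt(g(140, 93) + (Y - 11629)/(n(Q) - 3279)) = sqrt((-3 + sqrt(2)*sqrt(140)) + (15431 - 11629)/(sqrt(2)*sqrt(-30) - 3279)) = sqrt((-3 + sqrt(2)*(2*sqrt(35))) + 3802/(sqrt(2)*(I*sqrt(30)) - 3279)) = sqrt((-3 + 2*sqrt(70)) + 3802/(2*I*sqrt(15) - 3279)) = sqrt((-3 + 2*sqrt(70)) + 3802/(-3279 + 2*I*sqrt(15))) = sqrt(-3 + 2*sqrt(70) + 3802/(-3279 + 2*I*sqrt(15)))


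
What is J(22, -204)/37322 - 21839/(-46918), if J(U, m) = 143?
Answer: 205446108/437768399 ≈ 0.46930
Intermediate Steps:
J(22, -204)/37322 - 21839/(-46918) = 143/37322 - 21839/(-46918) = 143*(1/37322) - 21839*(-1/46918) = 143/37322 + 21839/46918 = 205446108/437768399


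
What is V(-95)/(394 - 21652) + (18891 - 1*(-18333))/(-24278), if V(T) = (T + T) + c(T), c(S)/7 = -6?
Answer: -196418824/129025431 ≈ -1.5223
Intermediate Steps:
c(S) = -42 (c(S) = 7*(-6) = -42)
V(T) = -42 + 2*T (V(T) = (T + T) - 42 = 2*T - 42 = -42 + 2*T)
V(-95)/(394 - 21652) + (18891 - 1*(-18333))/(-24278) = (-42 + 2*(-95))/(394 - 21652) + (18891 - 1*(-18333))/(-24278) = (-42 - 190)/(-21258) + (18891 + 18333)*(-1/24278) = -232*(-1/21258) + 37224*(-1/24278) = 116/10629 - 18612/12139 = -196418824/129025431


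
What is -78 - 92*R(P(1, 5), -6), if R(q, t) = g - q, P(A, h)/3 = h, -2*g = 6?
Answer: 1578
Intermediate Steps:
g = -3 (g = -1/2*6 = -3)
P(A, h) = 3*h
R(q, t) = -3 - q
-78 - 92*R(P(1, 5), -6) = -78 - 92*(-3 - 3*5) = -78 - 92*(-3 - 1*15) = -78 - 92*(-3 - 15) = -78 - 92*(-18) = -78 + 1656 = 1578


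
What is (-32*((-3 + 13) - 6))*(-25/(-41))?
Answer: -3200/41 ≈ -78.049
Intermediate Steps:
(-32*((-3 + 13) - 6))*(-25/(-41)) = (-32*(10 - 6))*(-25*(-1/41)) = -32*4*(25/41) = -128*25/41 = -3200/41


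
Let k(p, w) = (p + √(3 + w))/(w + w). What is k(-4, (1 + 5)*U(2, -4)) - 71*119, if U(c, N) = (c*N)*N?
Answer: -811105/96 + √195/384 ≈ -8449.0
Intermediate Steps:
U(c, N) = c*N² (U(c, N) = (N*c)*N = c*N²)
k(p, w) = (p + √(3 + w))/(2*w) (k(p, w) = (p + √(3 + w))/((2*w)) = (p + √(3 + w))*(1/(2*w)) = (p + √(3 + w))/(2*w))
k(-4, (1 + 5)*U(2, -4)) - 71*119 = (-4 + √(3 + (1 + 5)*(2*(-4)²)))/(2*(((1 + 5)*(2*(-4)²)))) - 71*119 = (-4 + √(3 + 6*(2*16)))/(2*((6*(2*16)))) - 8449 = (-4 + √(3 + 6*32))/(2*((6*32))) - 8449 = (½)*(-4 + √(3 + 192))/192 - 8449 = (½)*(1/192)*(-4 + √195) - 8449 = (-1/96 + √195/384) - 8449 = -811105/96 + √195/384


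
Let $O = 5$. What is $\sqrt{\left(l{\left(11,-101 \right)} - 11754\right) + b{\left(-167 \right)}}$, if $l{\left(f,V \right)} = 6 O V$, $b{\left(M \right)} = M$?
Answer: $i \sqrt{14951} \approx 122.27 i$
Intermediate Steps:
$l{\left(f,V \right)} = 30 V$ ($l{\left(f,V \right)} = 6 \cdot 5 V = 30 V$)
$\sqrt{\left(l{\left(11,-101 \right)} - 11754\right) + b{\left(-167 \right)}} = \sqrt{\left(30 \left(-101\right) - 11754\right) - 167} = \sqrt{\left(-3030 - 11754\right) - 167} = \sqrt{-14784 - 167} = \sqrt{-14951} = i \sqrt{14951}$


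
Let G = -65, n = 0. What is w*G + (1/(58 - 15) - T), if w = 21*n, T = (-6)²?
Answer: -1547/43 ≈ -35.977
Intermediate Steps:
T = 36
w = 0 (w = 21*0 = 0)
w*G + (1/(58 - 15) - T) = 0*(-65) + (1/(58 - 15) - 1*36) = 0 + (1/43 - 36) = 0 - 1547/43 = -1547/43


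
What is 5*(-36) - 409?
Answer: -589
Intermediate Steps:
5*(-36) - 409 = -180 - 409 = -589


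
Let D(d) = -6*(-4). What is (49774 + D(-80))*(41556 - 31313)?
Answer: 510080914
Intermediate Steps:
D(d) = 24
(49774 + D(-80))*(41556 - 31313) = (49774 + 24)*(41556 - 31313) = 49798*10243 = 510080914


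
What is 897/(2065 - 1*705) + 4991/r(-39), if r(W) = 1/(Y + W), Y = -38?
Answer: -522656623/1360 ≈ -3.8431e+5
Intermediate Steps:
r(W) = 1/(-38 + W)
897/(2065 - 1*705) + 4991/r(-39) = 897/(2065 - 1*705) + 4991/(1/(-38 - 39)) = 897/(2065 - 705) + 4991/(1/(-77)) = 897/1360 + 4991/(-1/77) = 897*(1/1360) + 4991*(-77) = 897/1360 - 384307 = -522656623/1360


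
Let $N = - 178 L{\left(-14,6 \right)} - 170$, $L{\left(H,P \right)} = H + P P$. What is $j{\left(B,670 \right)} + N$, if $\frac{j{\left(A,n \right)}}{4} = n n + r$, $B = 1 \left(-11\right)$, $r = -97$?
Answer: $1791126$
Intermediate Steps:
$B = -11$
$j{\left(A,n \right)} = -388 + 4 n^{2}$ ($j{\left(A,n \right)} = 4 \left(n n - 97\right) = 4 \left(n^{2} - 97\right) = 4 \left(-97 + n^{2}\right) = -388 + 4 n^{2}$)
$L{\left(H,P \right)} = H + P^{2}$
$N = -4086$ ($N = - 178 \left(-14 + 6^{2}\right) - 170 = - 178 \left(-14 + 36\right) - 170 = \left(-178\right) 22 - 170 = -3916 - 170 = -4086$)
$j{\left(B,670 \right)} + N = \left(-388 + 4 \cdot 670^{2}\right) - 4086 = \left(-388 + 4 \cdot 448900\right) - 4086 = \left(-388 + 1795600\right) - 4086 = 1795212 - 4086 = 1791126$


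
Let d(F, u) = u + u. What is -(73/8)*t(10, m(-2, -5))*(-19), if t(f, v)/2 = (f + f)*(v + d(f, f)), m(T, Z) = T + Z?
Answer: 90155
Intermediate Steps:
d(F, u) = 2*u
t(f, v) = 4*f*(v + 2*f) (t(f, v) = 2*((f + f)*(v + 2*f)) = 2*((2*f)*(v + 2*f)) = 2*(2*f*(v + 2*f)) = 4*f*(v + 2*f))
-(73/8)*t(10, m(-2, -5))*(-19) = -(73/8)*(4*10*((-2 - 5) + 2*10))*(-19) = -(73*(⅛))*(4*10*(-7 + 20))*(-19) = -73*(4*10*13)/8*(-19) = -(73/8)*520*(-19) = -4745*(-19) = -1*(-90155) = 90155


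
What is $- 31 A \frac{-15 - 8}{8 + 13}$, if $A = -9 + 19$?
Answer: $\frac{7130}{21} \approx 339.52$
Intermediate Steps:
$A = 10$
$- 31 A \frac{-15 - 8}{8 + 13} = \left(-31\right) 10 \frac{-15 - 8}{8 + 13} = - 310 \left(- \frac{23}{21}\right) = - 310 \left(\left(-23\right) \frac{1}{21}\right) = \left(-310\right) \left(- \frac{23}{21}\right) = \frac{7130}{21}$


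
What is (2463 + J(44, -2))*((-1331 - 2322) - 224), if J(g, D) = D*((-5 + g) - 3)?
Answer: -9269907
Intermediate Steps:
J(g, D) = D*(-8 + g)
(2463 + J(44, -2))*((-1331 - 2322) - 224) = (2463 - 2*(-8 + 44))*((-1331 - 2322) - 224) = (2463 - 2*36)*(-3653 - 224) = (2463 - 72)*(-3877) = 2391*(-3877) = -9269907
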